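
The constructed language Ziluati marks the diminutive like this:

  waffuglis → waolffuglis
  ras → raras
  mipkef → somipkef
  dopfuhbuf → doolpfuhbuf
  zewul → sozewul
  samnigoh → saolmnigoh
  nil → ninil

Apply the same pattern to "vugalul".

"vugalul" has 3 vowels. The stems with 3 vowels (samnigoh → saolmnigoh, waffuglis → waolffuglis, dopfuhbuf → doolpfuhbuf) insert -ol- after the first vowel.
The other patterns: stems with 1 vowel repeat the first consonant+vowel as a prefix; stems with 2 vowels add the prefix so-.
So vugalul → vuolgalul.

vuolgalul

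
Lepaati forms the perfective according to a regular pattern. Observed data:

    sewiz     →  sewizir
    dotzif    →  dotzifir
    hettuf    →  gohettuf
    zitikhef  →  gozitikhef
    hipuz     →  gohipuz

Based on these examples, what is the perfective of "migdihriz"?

migdihrizir

"migdihriz" has last vowel 'i'. The stems whose last vowel is 'i' (sewiz → sewizir, dotzif → dotzifir) add -ir.
The other pattern: stems whose last vowel is 'e' or 'u' add the prefix go-.
So migdihriz → migdihrizir.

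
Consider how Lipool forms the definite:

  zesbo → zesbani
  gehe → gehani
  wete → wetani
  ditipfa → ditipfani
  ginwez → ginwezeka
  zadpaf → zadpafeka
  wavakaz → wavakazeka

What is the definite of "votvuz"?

votvuzeka

gehe and ginwez both have last vowel 'e' yet inflect differently (gehani, ginwezeka), so the last vowel is not what conditions the rule; whether the stem ends in a vowel or a consonant is.
"votvuz" ends in a consonant. The stems ending in a consonant (ginwez → ginwezeka, zadpaf → zadpafeka, wavakaz → wavakazeka) add -eka.
The other pattern: stems ending in a vowel drop the final letter and add -ani.
So votvuz → votvuzeka.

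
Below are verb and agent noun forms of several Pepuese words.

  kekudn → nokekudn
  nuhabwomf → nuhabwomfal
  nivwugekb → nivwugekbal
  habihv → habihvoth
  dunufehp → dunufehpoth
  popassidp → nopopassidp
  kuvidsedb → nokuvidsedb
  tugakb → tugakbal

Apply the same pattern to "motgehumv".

motgehumval

popassidp and dunufehp both end in -p yet inflect differently (nopopassidp, dunufehpoth), so the final letter is not what conditions the rule; the second-to-last letter is.
"motgehumv" has second-to-last letter 'm'. The one such stem in the data (nuhabwomf → nuhabwomfal) adds -al, so the same rule applies.
The other patterns: stems whose second-to-last letter is 'd' add the prefix no-; stems whose second-to-last letter is 'h' add -oth.
So motgehumv → motgehumval.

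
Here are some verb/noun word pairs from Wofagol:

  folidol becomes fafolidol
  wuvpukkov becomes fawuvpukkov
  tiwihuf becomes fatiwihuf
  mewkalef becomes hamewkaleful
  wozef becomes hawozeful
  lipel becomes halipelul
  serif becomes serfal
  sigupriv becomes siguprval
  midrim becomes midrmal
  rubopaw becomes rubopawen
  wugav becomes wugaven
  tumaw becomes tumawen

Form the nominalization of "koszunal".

tiwihuf and mewkalef both end in -f yet inflect differently (fatiwihuf, hamewkaleful), so the final letter is not what conditions the rule; the last vowel is.
"koszunal" has last vowel 'a'. The stems whose last vowel is 'a' (rubopaw → rubopawen, wugav → wugaven, tumaw → tumawen) add -en.
So koszunal → koszunalen.

koszunalen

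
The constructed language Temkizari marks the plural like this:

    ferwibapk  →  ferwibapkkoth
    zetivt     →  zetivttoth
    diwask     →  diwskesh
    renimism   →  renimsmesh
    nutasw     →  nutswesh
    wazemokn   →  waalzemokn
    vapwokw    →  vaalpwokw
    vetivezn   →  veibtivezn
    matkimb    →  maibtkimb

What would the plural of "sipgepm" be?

ferwibapk and diwask both end in -k yet inflect differently (ferwibapkkoth, diwskesh), so the final letter is not what conditions the rule; the second-to-last letter is.
"sipgepm" has second-to-last letter 'p'. The one such stem in the data (ferwibapk → ferwibapkkoth) doubles the final consonant and adds -oth (as does zetivt), so the same rule applies.
So sipgepm → sipgepmmoth.

sipgepmmoth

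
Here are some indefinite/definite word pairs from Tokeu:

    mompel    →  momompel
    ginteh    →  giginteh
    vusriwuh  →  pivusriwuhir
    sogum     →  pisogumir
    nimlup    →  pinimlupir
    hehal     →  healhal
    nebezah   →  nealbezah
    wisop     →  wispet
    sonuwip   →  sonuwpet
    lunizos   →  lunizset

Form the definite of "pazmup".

ginteh and vusriwuh both end in -h yet inflect differently (giginteh, pivusriwuhir), so the final letter is not what conditions the rule; the last vowel is.
"pazmup" has last vowel 'u'. The stems whose last vowel is 'u' (vusriwuh → pivusriwuhir, sogum → pisogumir, nimlup → pinimlupir) add pi- … -ir around the stem.
The other patterns: stems whose last vowel is 'e' repeat the first consonant+vowel as a prefix; stems whose last vowel is 'a' insert -al- after the first vowel; stems whose last vowel is 'i' or 'o' delete the last vowel and add -et.
So pazmup → pipazmupir.

pipazmupir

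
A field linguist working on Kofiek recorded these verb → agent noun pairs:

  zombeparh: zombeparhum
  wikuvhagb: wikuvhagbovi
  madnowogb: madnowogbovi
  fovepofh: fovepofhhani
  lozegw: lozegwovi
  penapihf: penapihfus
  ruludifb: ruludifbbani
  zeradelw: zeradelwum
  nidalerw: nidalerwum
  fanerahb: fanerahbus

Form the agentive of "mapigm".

"mapigm" has second-to-last letter 'g'. The stems whose second-to-last letter is 'g' (wikuvhagb → wikuvhagbovi, lozegw → lozegwovi, madnowogb → madnowogbovi) add -ovi.
So mapigm → mapigmovi.

mapigmovi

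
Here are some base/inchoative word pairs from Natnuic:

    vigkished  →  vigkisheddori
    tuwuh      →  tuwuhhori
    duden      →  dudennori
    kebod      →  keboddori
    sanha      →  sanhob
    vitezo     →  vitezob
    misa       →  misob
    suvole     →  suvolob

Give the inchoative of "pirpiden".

pirpidennori

kebod and vitezo both have last vowel 'o' yet inflect differently (keboddori, vitezob), so the last vowel is not what conditions the rule; whether the stem ends in a vowel or a consonant is.
"pirpiden" ends in a consonant. The stems ending in a consonant (vigkished → vigkisheddori, tuwuh → tuwuhhori, duden → dudennori) double the final consonant and add -ori.
The other pattern: stems ending in a vowel drop the final letter and add -ob.
So pirpiden → pirpidennori.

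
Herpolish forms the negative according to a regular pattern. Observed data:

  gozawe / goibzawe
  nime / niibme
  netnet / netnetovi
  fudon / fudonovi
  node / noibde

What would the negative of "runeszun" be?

runeszunovi

"runeszun" ends in -n. The one such stem in the data (fudon → fudonovi) adds -ovi, so the same rule applies.
So runeszun → runeszunovi.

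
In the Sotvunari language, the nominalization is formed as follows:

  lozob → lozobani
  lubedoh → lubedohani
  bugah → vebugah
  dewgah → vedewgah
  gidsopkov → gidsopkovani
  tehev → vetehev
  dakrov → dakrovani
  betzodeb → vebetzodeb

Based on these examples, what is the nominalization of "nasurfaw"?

lubedoh and bugah both end in -h yet inflect differently (lubedohani, vebugah), so the final letter is not what conditions the rule; the last vowel is.
"nasurfaw" has last vowel 'a'. The stems whose last vowel is 'a' (bugah → vebugah, dewgah → vedewgah) add the prefix ve-.
The other pattern: stems whose last vowel is 'o' add -ani.
So nasurfaw → venasurfaw.

venasurfaw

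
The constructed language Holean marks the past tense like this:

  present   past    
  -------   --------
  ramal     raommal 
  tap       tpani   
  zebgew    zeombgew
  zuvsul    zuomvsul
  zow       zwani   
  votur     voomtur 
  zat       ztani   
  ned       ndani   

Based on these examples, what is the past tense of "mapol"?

"mapol" has 2 vowels. The stems with 2 vowels (zuvsul → zuomvsul, zebgew → zeombgew, votur → voomtur) insert -om- after the first vowel.
The other pattern: stems with 1 vowel delete the last vowel and add -ani.
So mapol → maompol.

maompol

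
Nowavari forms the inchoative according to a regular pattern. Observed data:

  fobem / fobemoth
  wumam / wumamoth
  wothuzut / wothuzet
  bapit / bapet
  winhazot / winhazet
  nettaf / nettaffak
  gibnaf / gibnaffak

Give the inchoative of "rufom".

rufomoth

wumam and nettaf both have last vowel 'a' yet inflect differently (wumamoth, nettaffak), so the last vowel is not what conditions the rule; the final letter is.
"rufom" ends in -m. The stems ending in -m (fobem → fobemoth, wumam → wumamoth) add -oth.
The other patterns: stems ending in -t change the last vowel to 'e'; stems ending in -f double the final consonant and add -ak.
So rufom → rufomoth.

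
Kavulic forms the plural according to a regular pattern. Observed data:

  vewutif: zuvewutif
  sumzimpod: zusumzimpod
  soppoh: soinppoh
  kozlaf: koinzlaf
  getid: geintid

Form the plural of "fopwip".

"fopwip" has 2 vowels. The stems with 2 vowels (soppoh → soinppoh, kozlaf → koinzlaf, getid → geintid) insert -in- after the first vowel.
The other pattern: stems with 3 vowels add the prefix zu-.
So fopwip → foinpwip.

foinpwip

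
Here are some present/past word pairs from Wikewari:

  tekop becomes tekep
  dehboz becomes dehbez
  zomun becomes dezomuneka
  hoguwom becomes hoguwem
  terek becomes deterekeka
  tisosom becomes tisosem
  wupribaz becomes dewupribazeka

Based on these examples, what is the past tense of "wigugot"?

dehboz and wupribaz both end in -z yet inflect differently (dehbez, dewupribazeka), so the final letter is not what conditions the rule; the last vowel is.
"wigugot" has last vowel 'o'. The stems whose last vowel is 'o' (tekop → tekep, hoguwom → hoguwem, tisosom → tisosem) change the last vowel to 'e'.
The other pattern: stems whose last vowel is 'a', 'e' or 'u' add de- … -eka around the stem.
So wigugot → wiguget.

wiguget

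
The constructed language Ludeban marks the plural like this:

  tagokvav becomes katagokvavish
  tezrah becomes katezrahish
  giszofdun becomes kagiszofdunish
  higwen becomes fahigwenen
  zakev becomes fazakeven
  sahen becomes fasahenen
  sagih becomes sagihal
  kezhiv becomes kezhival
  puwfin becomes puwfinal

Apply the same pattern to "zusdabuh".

kazusdabuhish

giszofdun and higwen both end in -n yet inflect differently (kagiszofdunish, fahigwenen), so the final letter is not what conditions the rule; the last vowel is.
"zusdabuh" has last vowel 'u'. The one such stem in the data (giszofdun → kagiszofdunish) adds ka- … -ish around the stem, so the same rule applies.
The other patterns: stems whose last vowel is 'e' add fa- … -en around the stem; stems whose last vowel is 'i' add -al.
So zusdabuh → kazusdabuhish.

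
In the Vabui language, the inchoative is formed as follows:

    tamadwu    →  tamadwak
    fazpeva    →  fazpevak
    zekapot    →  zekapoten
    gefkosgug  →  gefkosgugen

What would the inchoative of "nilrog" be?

tamadwu and gefkosgug both have last vowel 'u' yet inflect differently (tamadwak, gefkosgugen), so the last vowel is not what conditions the rule; whether the stem ends in a vowel or a consonant is.
"nilrog" ends in a consonant. The stems ending in a consonant (zekapot → zekapoten, gefkosgug → gefkosgugen) add -en.
The other pattern: stems ending in a vowel drop the final letter and add -ak.
So nilrog → nilrogen.

nilrogen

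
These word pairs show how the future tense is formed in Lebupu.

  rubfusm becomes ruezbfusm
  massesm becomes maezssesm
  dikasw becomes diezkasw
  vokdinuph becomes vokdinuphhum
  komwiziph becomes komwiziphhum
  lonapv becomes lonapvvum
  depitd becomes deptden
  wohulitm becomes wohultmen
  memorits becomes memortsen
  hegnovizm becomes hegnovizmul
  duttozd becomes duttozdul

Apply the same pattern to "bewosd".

"bewosd" has second-to-last letter 's'. The stems whose second-to-last letter is 's' (rubfusm → ruezbfusm, massesm → maezssesm, dikasw → diezkasw) insert -ez- after the first vowel.
The other patterns: stems whose second-to-last letter is 'p' double the final consonant and add -um; stems whose second-to-last letter is 't' delete the last vowel and add -en; stems whose second-to-last letter is 'z' add -ul.
So bewosd → beezwosd.

beezwosd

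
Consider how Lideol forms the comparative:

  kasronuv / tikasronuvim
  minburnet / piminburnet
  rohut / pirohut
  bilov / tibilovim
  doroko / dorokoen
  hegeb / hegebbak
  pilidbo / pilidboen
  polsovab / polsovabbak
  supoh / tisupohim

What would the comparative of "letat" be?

piletat

minburnet and hegeb both have last vowel 'e' yet inflect differently (piminburnet, hegebbak), so the last vowel is not what conditions the rule; the final letter is.
"letat" ends in -t. The stems ending in -t (rohut → pirohut, minburnet → piminburnet) add the prefix pi-.
So letat → piletat.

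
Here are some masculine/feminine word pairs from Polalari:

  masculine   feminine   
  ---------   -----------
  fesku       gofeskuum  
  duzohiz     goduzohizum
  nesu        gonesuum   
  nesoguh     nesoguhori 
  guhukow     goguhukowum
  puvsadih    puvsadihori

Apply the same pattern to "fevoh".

fevohori

puvsadih and duzohiz both have last vowel 'i' yet inflect differently (puvsadihori, goduzohizum), so the last vowel is not what conditions the rule; the final letter is.
"fevoh" ends in -h. The stems ending in -h (nesoguh → nesoguhori, puvsadih → puvsadihori) add -ori.
The other pattern: stems ending in -u, -w or -z add go- … -um around the stem.
So fevoh → fevohori.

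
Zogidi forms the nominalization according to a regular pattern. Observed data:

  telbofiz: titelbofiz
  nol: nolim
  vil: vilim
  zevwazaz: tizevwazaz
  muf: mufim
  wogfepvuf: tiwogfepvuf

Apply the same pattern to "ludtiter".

tiludtiter

wogfepvuf and muf both end in -f yet inflect differently (tiwogfepvuf, mufim), so the final letter is not what conditions the rule; the number of vowels is.
"ludtiter" has 3 vowels. The stems with 3 vowels (wogfepvuf → tiwogfepvuf, zevwazaz → tizevwazaz, telbofiz → titelbofiz) add the prefix ti-.
The other pattern: stems with 1 vowel add -im.
So ludtiter → tiludtiter.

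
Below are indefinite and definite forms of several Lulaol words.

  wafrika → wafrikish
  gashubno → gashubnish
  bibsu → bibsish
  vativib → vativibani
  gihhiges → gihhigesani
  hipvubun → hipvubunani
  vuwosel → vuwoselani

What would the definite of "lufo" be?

bibsu and hipvubun both have last vowel 'u' yet inflect differently (bibsish, hipvubunani), so the last vowel is not what conditions the rule; whether the stem ends in a vowel or a consonant is.
"lufo" ends in a vowel. The stems ending in a vowel (wafrika → wafrikish, gashubno → gashubnish, bibsu → bibsish) drop the final letter and add -ish.
So lufo → lufish.

lufish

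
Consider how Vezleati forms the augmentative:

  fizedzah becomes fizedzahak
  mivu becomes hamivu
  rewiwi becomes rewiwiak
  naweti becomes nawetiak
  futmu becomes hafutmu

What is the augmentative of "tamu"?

hatamu

futmu and fizedzah both begin with f- yet inflect differently (hafutmu, fizedzahak), so the first letter is not what conditions the rule; the final letter is.
"tamu" ends in -u. The stems ending in -u (futmu → hafutmu, mivu → hamivu) add the prefix ha-.
The other pattern: stems ending in -h or -i add -ak.
So tamu → hatamu.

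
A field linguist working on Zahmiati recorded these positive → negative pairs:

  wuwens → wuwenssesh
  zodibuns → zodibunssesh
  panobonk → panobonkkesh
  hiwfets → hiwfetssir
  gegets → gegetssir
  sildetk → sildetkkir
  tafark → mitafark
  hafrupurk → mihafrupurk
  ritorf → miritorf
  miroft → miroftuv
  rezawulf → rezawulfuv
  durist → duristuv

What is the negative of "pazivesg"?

pazivesguv

wuwens and hiwfets both end in -s yet inflect differently (wuwenssesh, hiwfetssir), so the final letter is not what conditions the rule; the second-to-last letter is.
"pazivesg" has second-to-last letter 's'. The one such stem in the data (durist → duristuv) adds -uv, so the same rule applies.
So pazivesg → pazivesguv.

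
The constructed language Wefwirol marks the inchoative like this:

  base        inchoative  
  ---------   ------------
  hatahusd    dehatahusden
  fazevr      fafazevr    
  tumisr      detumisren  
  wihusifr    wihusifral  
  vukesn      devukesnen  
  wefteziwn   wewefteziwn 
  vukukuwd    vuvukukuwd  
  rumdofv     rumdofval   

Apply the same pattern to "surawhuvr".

susurawhuvr

"surawhuvr" has second-to-last letter 'v'. The one such stem in the data (fazevr → fafazevr) repeats the first consonant+vowel as a prefix (as do wefteziwn, vukukuwd), so the same rule applies.
The other patterns: stems whose second-to-last letter is 'f' add -al; stems whose second-to-last letter is 's' add de- … -en around the stem.
So surawhuvr → susurawhuvr.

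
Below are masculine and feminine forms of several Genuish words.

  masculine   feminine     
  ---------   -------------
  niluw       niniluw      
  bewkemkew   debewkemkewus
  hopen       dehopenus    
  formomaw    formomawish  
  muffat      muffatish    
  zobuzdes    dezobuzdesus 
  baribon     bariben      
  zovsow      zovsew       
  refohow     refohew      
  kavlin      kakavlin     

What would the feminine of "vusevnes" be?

devusevnesus

baribon and hopen both end in -n yet inflect differently (bariben, dehopenus), so the final letter is not what conditions the rule; the last vowel is.
"vusevnes" has last vowel 'e'. The stems whose last vowel is 'e' (hopen → dehopenus, zobuzdes → dezobuzdesus, bewkemkew → debewkemkewus) add de- … -us around the stem.
The other patterns: stems whose last vowel is 'o' change the last vowel to 'e'; stems whose last vowel is 'a' add -ish; stems whose last vowel is 'i' or 'u' repeat the first consonant+vowel as a prefix.
So vusevnes → devusevnesus.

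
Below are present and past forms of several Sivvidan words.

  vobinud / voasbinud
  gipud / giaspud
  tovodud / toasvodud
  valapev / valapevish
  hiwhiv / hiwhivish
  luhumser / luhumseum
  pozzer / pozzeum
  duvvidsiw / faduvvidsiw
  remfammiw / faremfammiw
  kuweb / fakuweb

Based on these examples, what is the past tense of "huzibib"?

"huzibib" ends in -b. The one such stem in the data (kuweb → fakuweb) adds the prefix fa-, so the same rule applies.
The other patterns: stems ending in -d insert -as- after the first vowel; stems ending in -v add -ish; stems ending in -r drop the final letter and add -um.
So huzibib → fahuzibib.

fahuzibib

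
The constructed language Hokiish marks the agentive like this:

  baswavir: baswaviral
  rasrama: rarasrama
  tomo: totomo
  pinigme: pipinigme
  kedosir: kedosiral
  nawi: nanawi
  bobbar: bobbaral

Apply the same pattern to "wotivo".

baswavir and nawi both have last vowel 'i' yet inflect differently (baswaviral, nanawi), so the last vowel is not what conditions the rule; whether the stem ends in a vowel or a consonant is.
"wotivo" ends in a vowel. The stems ending in a vowel (pinigme → pipinigme, nawi → nanawi, rasrama → rarasrama) repeat the first consonant+vowel as a prefix.
The other pattern: stems ending in a consonant add -al.
So wotivo → wowotivo.

wowotivo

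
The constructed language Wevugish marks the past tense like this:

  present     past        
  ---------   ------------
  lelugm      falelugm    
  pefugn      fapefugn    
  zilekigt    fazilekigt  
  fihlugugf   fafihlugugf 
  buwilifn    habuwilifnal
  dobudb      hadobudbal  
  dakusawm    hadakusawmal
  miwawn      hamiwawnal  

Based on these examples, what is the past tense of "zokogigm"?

pefugn and buwilifn both end in -n yet inflect differently (fapefugn, habuwilifnal), so the final letter is not what conditions the rule; the second-to-last letter is.
"zokogigm" has second-to-last letter 'g'. The stems whose second-to-last letter is 'g' (lelugm → falelugm, pefugn → fapefugn, zilekigt → fazilekigt) add the prefix fa-.
The other pattern: stems whose second-to-last letter is 'd', 'f' or 'w' add ha- … -al around the stem.
So zokogigm → fazokogigm.

fazokogigm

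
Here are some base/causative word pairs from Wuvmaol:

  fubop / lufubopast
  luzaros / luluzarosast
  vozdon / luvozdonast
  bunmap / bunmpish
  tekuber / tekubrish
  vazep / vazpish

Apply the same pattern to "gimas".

gimsish

fubop and bunmap both end in -p yet inflect differently (lufubopast, bunmpish), so the final letter is not what conditions the rule; the last vowel is.
"gimas" has last vowel 'a'. The one such stem in the data (bunmap → bunmpish) deletes the last vowel and adds -ish (as do tekuber, vazep), so the same rule applies.
The other pattern: stems whose last vowel is 'o' add lu- … -ast around the stem.
So gimas → gimsish.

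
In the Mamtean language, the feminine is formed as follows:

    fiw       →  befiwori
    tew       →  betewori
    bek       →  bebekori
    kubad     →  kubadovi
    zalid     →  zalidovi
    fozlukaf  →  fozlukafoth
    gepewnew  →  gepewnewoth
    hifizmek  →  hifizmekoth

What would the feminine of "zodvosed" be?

fiw and gepewnew both end in -w yet inflect differently (befiwori, gepewnewoth), so the final letter is not what conditions the rule; the number of vowels is.
"zodvosed" has 3 vowels. The stems with 3 vowels (fozlukaf → fozlukafoth, gepewnew → gepewnewoth, hifizmek → hifizmekoth) add -oth.
The other patterns: stems with 1 vowel add be- … -ori around the stem; stems with 2 vowels add -ovi.
So zodvosed → zodvosedoth.

zodvosedoth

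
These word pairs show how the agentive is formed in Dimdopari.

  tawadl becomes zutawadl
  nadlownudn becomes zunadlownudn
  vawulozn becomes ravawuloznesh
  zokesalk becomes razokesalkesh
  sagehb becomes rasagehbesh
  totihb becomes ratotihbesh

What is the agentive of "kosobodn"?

zukosobodn

"kosobodn" has second-to-last letter 'd'. The stems whose second-to-last letter is 'd' (tawadl → zutawadl, nadlownudn → zunadlownudn) add the prefix zu-.
The other pattern: stems whose second-to-last letter is 'h', 'l' or 'z' add ra- … -esh around the stem.
So kosobodn → zukosobodn.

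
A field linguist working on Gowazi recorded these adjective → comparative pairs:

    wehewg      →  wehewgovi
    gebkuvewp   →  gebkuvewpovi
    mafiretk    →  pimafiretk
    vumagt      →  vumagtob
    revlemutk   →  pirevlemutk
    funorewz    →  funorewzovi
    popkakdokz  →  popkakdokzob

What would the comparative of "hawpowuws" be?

"hawpowuws" has second-to-last letter 'w'. The stems whose second-to-last letter is 'w' (gebkuvewp → gebkuvewpovi, wehewg → wehewgovi, funorewz → funorewzovi) add -ovi.
The other patterns: stems whose second-to-last letter is 't' add the prefix pi-; stems whose second-to-last letter is 'g' or 'k' add -ob.
So hawpowuws → hawpowuwsovi.

hawpowuwsovi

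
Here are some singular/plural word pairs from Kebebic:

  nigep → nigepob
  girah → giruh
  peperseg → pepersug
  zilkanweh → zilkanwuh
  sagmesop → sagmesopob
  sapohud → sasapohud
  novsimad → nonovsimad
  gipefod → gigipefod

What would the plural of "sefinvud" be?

sagmesop and gipefod both have last vowel 'o' yet inflect differently (sagmesopob, gigipefod), so the last vowel is not what conditions the rule; the final letter is.
"sefinvud" ends in -d. The stems ending in -d (sapohud → sasapohud, novsimad → nonovsimad, gipefod → gigipefod) repeat the first consonant+vowel as a prefix.
The other patterns: stems ending in -p add -ob; stems ending in -g or -h change the last vowel to 'u'.
So sefinvud → sesefinvud.

sesefinvud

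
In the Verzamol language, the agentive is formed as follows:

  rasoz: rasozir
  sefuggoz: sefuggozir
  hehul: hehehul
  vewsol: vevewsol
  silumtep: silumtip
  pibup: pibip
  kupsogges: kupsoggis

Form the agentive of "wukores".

wukoris

"wukores" ends in -s. The one such stem in the data (kupsogges → kupsoggis) changes the last vowel to 'i' (as do silumtep, pibup), so the same rule applies.
The other patterns: stems ending in -z add -ir; stems ending in -l repeat the first consonant+vowel as a prefix.
So wukores → wukoris.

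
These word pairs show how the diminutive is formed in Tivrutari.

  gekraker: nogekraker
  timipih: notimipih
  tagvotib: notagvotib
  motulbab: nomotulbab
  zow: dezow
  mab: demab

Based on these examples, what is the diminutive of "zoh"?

"zoh" has 1 vowel. The stems with 1 vowel (mab → demab, zow → dezow) add the prefix de-.
So zoh → dezoh.

dezoh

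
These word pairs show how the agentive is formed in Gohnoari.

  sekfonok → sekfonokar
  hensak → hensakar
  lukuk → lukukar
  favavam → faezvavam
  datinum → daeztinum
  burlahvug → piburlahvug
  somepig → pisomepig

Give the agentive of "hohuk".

hensak and favavam both have last vowel 'a' yet inflect differently (hensakar, faezvavam), so the last vowel is not what conditions the rule; the final letter is.
"hohuk" ends in -k. The stems ending in -k (sekfonok → sekfonokar, hensak → hensakar, lukuk → lukukar) add -ar.
So hohuk → hohukar.

hohukar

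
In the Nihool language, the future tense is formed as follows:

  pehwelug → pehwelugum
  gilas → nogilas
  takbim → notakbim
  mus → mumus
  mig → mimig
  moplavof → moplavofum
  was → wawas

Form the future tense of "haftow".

mus and gilas both end in -s yet inflect differently (mumus, nogilas), so the final letter is not what conditions the rule; the number of vowels is.
"haftow" has 2 vowels. The stems with 2 vowels (gilas → nogilas, takbim → notakbim) add the prefix no-.
The other patterns: stems with 1 vowel repeat the first consonant+vowel as a prefix; stems with 3 vowels add -um.
So haftow → nohaftow.

nohaftow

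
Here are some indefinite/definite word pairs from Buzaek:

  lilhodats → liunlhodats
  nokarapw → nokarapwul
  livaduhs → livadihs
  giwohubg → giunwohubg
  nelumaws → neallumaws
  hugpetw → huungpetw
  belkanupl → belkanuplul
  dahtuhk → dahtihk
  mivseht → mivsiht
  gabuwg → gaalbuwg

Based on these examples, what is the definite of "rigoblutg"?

livaduhs and nelumaws both end in -s yet inflect differently (livadihs, neallumaws), so the final letter is not what conditions the rule; the second-to-last letter is.
"rigoblutg" has second-to-last letter 't'. The stems whose second-to-last letter is 't' (lilhodats → liunlhodats, hugpetw → huungpetw) insert -un- after the first vowel.
The other patterns: stems whose second-to-last letter is 'p' add -ul; stems whose second-to-last letter is 'h' change the last vowel to 'i'; stems whose second-to-last letter is 'w' insert -al- after the first vowel.
So rigoblutg → riungoblutg.

riungoblutg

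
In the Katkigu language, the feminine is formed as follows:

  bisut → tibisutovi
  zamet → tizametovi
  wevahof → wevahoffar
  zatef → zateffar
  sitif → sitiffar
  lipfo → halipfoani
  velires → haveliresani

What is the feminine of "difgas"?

hadifgasani

zamet and zatef both have last vowel 'e' yet inflect differently (tizametovi, zateffar), so the last vowel is not what conditions the rule; the final letter is.
"difgas" ends in -s. The one such stem in the data (velires → haveliresani) adds ha- … -ani around the stem, so the same rule applies.
So difgas → hadifgasani.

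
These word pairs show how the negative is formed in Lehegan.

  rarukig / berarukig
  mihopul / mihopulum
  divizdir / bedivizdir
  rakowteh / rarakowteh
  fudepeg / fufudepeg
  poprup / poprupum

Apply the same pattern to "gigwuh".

rarukig and fudepeg both end in -g yet inflect differently (berarukig, fufudepeg), so the final letter is not what conditions the rule; the last vowel is.
"gigwuh" has last vowel 'u'. The stems whose last vowel is 'u' (mihopul → mihopulum, poprup → poprupum) add -um.
So gigwuh → gigwuhum.

gigwuhum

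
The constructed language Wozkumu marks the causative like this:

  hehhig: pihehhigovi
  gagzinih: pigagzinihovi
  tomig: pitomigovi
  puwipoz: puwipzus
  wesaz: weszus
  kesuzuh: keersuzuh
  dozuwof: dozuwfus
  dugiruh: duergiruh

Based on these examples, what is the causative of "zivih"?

dugiruh and gagzinih both end in -h yet inflect differently (duergiruh, pigagzinihovi), so the final letter is not what conditions the rule; the last vowel is.
"zivih" has last vowel 'i'. The stems whose last vowel is 'i' (tomig → pitomigovi, hehhig → pihehhigovi, gagzinih → pigagzinihovi) add pi- … -ovi around the stem.
So zivih → pizivihovi.

pizivihovi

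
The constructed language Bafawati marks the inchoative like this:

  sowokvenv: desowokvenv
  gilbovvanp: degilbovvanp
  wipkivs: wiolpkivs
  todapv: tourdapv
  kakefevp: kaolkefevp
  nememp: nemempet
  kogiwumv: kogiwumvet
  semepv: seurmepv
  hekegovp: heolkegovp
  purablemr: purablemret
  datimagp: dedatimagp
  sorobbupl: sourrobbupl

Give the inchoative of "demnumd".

demnumdet

"demnumd" has second-to-last letter 'm'. The stems whose second-to-last letter is 'm' (kogiwumv → kogiwumvet, purablemr → purablemret, nememp → nemempet) add -et.
So demnumd → demnumdet.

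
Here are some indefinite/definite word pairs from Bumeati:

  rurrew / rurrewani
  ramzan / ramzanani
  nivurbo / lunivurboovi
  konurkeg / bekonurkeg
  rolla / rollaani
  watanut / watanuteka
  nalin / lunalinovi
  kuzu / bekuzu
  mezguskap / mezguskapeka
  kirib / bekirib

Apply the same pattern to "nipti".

luniptiovi

ramzan and nalin both end in -n yet inflect differently (ramzanani, lunalinovi), so the final letter is not what conditions the rule; the first letter is.
"nipti" begins with n-. The stems beginning with n- (nalin → lunalinovi, nivurbo → lunivurboovi) add lu- … -ovi around the stem.
The other patterns: stems beginning with r- add -ani; stems beginning with k- add the prefix be-; stems beginning with m- or w- add -eka.
So nipti → luniptiovi.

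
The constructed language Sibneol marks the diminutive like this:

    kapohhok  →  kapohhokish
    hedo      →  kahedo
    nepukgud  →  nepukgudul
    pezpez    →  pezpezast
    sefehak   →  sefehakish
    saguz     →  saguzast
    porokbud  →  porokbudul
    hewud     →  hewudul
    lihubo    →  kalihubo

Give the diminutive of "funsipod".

funsipodul

kapohhok and lihubo both have last vowel 'o' yet inflect differently (kapohhokish, kalihubo), so the last vowel is not what conditions the rule; the final letter is.
"funsipod" ends in -d. The stems ending in -d (hewud → hewudul, porokbud → porokbudul, nepukgud → nepukgudul) add -ul.
So funsipod → funsipodul.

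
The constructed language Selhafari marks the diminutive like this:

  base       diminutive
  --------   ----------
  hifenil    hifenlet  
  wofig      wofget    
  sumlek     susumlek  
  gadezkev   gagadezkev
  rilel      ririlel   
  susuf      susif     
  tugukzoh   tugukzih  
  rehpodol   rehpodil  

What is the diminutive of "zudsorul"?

hifenil and rilel both end in -l yet inflect differently (hifenlet, ririlel), so the final letter is not what conditions the rule; the last vowel is.
"zudsorul" has last vowel 'u'. The one such stem in the data (susuf → susif) changes the last vowel to 'i' (as do tugukzoh, rehpodol), so the same rule applies.
The other patterns: stems whose last vowel is 'i' delete the last vowel and add -et; stems whose last vowel is 'e' repeat the first consonant+vowel as a prefix.
So zudsorul → zudsoril.

zudsoril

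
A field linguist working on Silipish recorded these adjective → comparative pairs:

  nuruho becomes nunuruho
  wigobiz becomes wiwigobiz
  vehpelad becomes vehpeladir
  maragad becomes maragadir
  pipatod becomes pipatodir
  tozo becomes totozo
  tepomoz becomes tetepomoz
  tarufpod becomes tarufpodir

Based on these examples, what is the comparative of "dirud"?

dirudir

tarufpod and tepomoz both have last vowel 'o' yet inflect differently (tarufpodir, tetepomoz), so the last vowel is not what conditions the rule; the final letter is.
"dirud" ends in -d. The stems ending in -d (maragad → maragadir, vehpelad → vehpeladir, tarufpod → tarufpodir) add -ir.
So dirud → dirudir.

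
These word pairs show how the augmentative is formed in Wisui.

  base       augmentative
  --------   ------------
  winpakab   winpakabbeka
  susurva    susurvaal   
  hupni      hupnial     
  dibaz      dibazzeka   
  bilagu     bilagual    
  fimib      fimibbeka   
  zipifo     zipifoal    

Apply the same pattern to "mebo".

meboal

fimib and hupni both have last vowel 'i' yet inflect differently (fimibbeka, hupnial), so the last vowel is not what conditions the rule; whether the stem ends in a vowel or a consonant is.
"mebo" ends in a vowel. The stems ending in a vowel (hupni → hupnial, zipifo → zipifoal, bilagu → bilagual) add -al.
The other pattern: stems ending in a consonant double the final consonant and add -eka.
So mebo → meboal.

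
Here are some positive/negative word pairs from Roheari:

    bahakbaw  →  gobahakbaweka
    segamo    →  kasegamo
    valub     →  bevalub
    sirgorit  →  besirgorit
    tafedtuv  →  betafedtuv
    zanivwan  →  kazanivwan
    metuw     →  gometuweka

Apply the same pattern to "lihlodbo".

bahakbaw and zanivwan both have last vowel 'a' yet inflect differently (gobahakbaweka, kazanivwan), so the last vowel is not what conditions the rule; the final letter is.
"lihlodbo" ends in -o. The one such stem in the data (segamo → kasegamo) adds the prefix ka-, so the same rule applies.
So lihlodbo → kalihlodbo.

kalihlodbo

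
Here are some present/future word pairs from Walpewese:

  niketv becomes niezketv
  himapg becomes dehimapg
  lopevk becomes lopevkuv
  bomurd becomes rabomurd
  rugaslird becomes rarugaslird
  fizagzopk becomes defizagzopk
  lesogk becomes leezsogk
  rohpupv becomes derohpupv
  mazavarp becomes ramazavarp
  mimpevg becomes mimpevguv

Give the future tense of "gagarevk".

gagarevkuv

"gagarevk" has second-to-last letter 'v'. The stems whose second-to-last letter is 'v' (mimpevg → mimpevguv, lopevk → lopevkuv) add -uv.
So gagarevk → gagarevkuv.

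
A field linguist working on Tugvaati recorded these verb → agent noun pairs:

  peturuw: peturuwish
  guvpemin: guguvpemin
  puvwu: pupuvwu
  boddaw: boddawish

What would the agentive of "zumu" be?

zuzumu

"zumu" ends in -u. The one such stem in the data (puvwu → pupuvwu) repeats the first consonant+vowel as a prefix (as does guvpemin), so the same rule applies.
The other pattern: stems ending in -w add -ish.
So zumu → zuzumu.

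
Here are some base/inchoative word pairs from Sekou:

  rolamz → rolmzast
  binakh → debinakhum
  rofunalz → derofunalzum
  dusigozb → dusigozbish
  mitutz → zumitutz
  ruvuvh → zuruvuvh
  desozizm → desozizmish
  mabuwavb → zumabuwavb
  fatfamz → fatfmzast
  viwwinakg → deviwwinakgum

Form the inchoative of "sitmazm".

"sitmazm" has second-to-last letter 'z'. The stems whose second-to-last letter is 'z' (desozizm → desozizmish, dusigozb → dusigozbish) add -ish.
The other patterns: stems whose second-to-last letter is 'k' or 'l' add de- … -um around the stem; stems whose second-to-last letter is 'm' delete the last vowel and add -ast; stems whose second-to-last letter is 't' or 'v' add the prefix zu-.
So sitmazm → sitmazmish.

sitmazmish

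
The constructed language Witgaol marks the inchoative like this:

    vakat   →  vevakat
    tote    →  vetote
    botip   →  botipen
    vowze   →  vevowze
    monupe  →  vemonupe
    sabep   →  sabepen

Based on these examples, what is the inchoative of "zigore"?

sabep and vowze both have last vowel 'e' yet inflect differently (sabepen, vevowze), so the last vowel is not what conditions the rule; the final letter is.
"zigore" ends in -e. The stems ending in -e (vowze → vevowze, monupe → vemonupe, tote → vetote) add the prefix ve-.
The other pattern: stems ending in -p add -en.
So zigore → vezigore.

vezigore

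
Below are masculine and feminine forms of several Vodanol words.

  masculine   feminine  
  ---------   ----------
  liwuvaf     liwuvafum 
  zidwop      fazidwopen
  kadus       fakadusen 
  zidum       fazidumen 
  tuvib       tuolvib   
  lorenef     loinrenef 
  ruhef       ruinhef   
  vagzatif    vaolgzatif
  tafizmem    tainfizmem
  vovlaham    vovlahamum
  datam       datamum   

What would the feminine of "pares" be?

painres

"pares" has last vowel 'e'. The stems whose last vowel is 'e' (ruhef → ruinhef, tafizmem → tainfizmem, lorenef → loinrenef) insert -in- after the first vowel.
So pares → painres.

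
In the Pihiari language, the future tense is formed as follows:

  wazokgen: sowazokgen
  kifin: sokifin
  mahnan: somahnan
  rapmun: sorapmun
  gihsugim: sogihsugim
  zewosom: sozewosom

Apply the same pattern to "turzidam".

soturzidam

Every pair shown (wazokgen → sowazokgen, kifin → sokifin, mahnan → somahnan, …) follows the same rule: add the prefix so-.
So turzidam → soturzidam.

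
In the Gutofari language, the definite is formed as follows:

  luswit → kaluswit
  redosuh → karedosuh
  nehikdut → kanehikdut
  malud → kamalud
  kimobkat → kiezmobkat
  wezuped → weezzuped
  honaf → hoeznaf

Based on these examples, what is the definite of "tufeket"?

tuezfeket

luswit and kimobkat both end in -t yet inflect differently (kaluswit, kiezmobkat), so the final letter is not what conditions the rule; the last vowel is.
"tufeket" has last vowel 'e'. The one such stem in the data (wezuped → weezzuped) inserts -ez- after the first vowel (as do kimobkat, honaf), so the same rule applies.
The other pattern: stems whose last vowel is 'i' or 'u' add the prefix ka-.
So tufeket → tuezfeket.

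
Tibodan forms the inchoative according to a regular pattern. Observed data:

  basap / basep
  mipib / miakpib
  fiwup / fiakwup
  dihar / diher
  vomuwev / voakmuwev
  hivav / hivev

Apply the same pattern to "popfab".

popfeb

hivav and vomuwev both end in -v yet inflect differently (hivev, voakmuwev), so the final letter is not what conditions the rule; the last vowel is.
"popfab" has last vowel 'a'. The stems whose last vowel is 'a' (dihar → diher, basap → basep, hivav → hivev) change the last vowel to 'e'.
So popfab → popfeb.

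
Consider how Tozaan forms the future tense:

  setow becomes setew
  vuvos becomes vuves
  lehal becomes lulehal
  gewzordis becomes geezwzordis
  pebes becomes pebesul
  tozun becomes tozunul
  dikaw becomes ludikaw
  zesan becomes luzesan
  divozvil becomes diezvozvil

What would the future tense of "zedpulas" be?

gewzordis and vuvos both end in -s yet inflect differently (geezwzordis, vuves), so the final letter is not what conditions the rule; the last vowel is.
"zedpulas" has last vowel 'a'. The stems whose last vowel is 'a' (dikaw → ludikaw, lehal → lulehal, zesan → luzesan) add the prefix lu-.
The other patterns: stems whose last vowel is 'i' insert -ez- after the first vowel; stems whose last vowel is 'o' change the last vowel to 'e'; stems whose last vowel is 'e' or 'u' add -ul.
So zedpulas → luzedpulas.

luzedpulas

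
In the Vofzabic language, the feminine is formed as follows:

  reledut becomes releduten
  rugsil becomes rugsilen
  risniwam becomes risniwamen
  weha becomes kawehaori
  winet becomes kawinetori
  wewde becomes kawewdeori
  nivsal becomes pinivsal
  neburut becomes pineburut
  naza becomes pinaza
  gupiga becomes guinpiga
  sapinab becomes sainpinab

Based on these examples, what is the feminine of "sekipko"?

seinkipko

reledut and winet both end in -t yet inflect differently (releduten, kawinetori), so the final letter is not what conditions the rule; the first letter is.
"sekipko" begins with s-. The one such stem in the data (sapinab → sainpinab) inserts -in- after the first vowel (as does gupiga), so the same rule applies.
The other patterns: stems beginning with r- add -en; stems beginning with w- add ka- … -ori around the stem; stems beginning with n- add the prefix pi-.
So sekipko → seinkipko.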